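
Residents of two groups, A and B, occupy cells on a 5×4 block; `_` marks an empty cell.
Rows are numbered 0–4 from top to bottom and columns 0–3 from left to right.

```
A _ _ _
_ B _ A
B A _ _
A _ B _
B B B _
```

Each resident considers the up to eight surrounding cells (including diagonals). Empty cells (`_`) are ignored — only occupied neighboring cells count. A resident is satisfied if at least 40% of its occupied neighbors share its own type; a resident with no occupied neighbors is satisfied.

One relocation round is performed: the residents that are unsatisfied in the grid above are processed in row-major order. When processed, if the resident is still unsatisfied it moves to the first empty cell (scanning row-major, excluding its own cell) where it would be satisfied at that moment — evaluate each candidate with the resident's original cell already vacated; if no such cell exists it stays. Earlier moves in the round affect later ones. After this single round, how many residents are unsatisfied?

1

Initially unsatisfied (in order): (0,0), (1,1), (2,0), (2,1), (3,0).
  (0,0) → (0,2).
  (1,1) → (0,0).
  (2,0) → (0,1).
  (2,1): now satisfied by earlier moves; stays.
  (3,0) → (0,3).
Resulting grid:
B B A A
_ _ _ A
_ A _ _
_ _ B _
B B B _
Unsatisfied now: (2,1).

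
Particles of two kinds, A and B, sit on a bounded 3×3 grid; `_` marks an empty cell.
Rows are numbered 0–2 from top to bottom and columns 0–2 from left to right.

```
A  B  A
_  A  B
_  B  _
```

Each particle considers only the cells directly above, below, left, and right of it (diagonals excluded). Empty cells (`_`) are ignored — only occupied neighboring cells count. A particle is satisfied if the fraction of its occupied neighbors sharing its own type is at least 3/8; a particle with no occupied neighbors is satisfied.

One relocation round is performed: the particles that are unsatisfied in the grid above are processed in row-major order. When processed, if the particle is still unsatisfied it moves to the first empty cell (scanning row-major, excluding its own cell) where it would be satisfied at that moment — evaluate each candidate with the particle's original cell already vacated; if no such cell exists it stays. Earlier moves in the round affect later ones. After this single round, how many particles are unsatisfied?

0

Initially unsatisfied (in order): (0,0), (0,1), (0,2), (1,1), (1,2), (2,1).
  (0,0) → (1,0).
  (0,1) → (2,0).
  (0,2) → (0,0).
  (1,1) → (0,1).
  (1,2): now satisfied by earlier moves; stays.
  (2,1): now satisfied by earlier moves; stays.
Resulting grid:
A A _
A _ B
B B _
All satisfied now.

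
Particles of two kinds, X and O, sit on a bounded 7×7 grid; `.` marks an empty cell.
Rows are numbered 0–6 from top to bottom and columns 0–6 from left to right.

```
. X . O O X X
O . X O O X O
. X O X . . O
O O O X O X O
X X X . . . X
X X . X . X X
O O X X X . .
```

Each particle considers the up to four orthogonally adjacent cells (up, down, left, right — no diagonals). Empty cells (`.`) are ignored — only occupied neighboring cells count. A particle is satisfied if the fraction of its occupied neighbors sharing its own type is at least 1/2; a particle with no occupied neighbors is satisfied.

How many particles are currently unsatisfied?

(0,1)X 0/0 satisfied
(0,3)O 2/2 satisfied
(0,4)O 2/3 satisfied
(0,5)X 2/3 satisfied
(0,6)X 1/2 satisfied
(1,0)O 0/0 satisfied
(1,2)X 0/2 not
(1,3)O 2/4 satisfied
(1,4)O 2/3 satisfied
(1,5)X 1/3 not
(1,6)O 1/3 not
(2,1)X 0/2 not
(2,2)O 1/4 not
(2,3)X 1/3 not
(2,6)O 2/2 satisfied
(3,0)O 1/2 satisfied
(3,1)O 2/4 satisfied
(3,2)O 2/4 satisfied
(3,3)X 1/3 not
(3,4)O 0/2 not
(3,5)X 0/2 not
(3,6)O 1/3 not
(4,0)X 2/3 satisfied
(4,1)X 3/4 satisfied
(4,2)X 1/2 satisfied
(4,6)X 1/2 satisfied
(5,0)X 2/3 satisfied
(5,1)X 2/3 satisfied
(5,3)X 1/1 satisfied
(5,5)X 1/1 satisfied
(5,6)X 2/2 satisfied
(6,0)O 1/2 satisfied
(6,1)O 1/3 not
(6,2)X 1/2 satisfied
(6,3)X 3/3 satisfied
(6,4)X 1/1 satisfied
Unsatisfied: (1,2), (1,5), (1,6), (2,1), (2,2), (2,3), (3,3), (3,4), (3,5), (3,6), (6,1) — 11 in total.

11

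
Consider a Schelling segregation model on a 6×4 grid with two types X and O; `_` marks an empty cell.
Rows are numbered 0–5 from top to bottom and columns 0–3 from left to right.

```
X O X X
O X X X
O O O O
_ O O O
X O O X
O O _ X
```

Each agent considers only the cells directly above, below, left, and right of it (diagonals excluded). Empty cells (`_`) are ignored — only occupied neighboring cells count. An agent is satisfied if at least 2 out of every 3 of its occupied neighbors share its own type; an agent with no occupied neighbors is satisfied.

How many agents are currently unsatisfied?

(0,0)X 0/2 not
(0,1)O 0/3 not
(0,2)X 2/3 satisfied
(0,3)X 2/2 satisfied
(1,0)O 1/3 not
(1,1)X 1/4 not
(1,2)X 3/4 satisfied
(1,3)X 2/3 satisfied
(2,0)O 2/2 satisfied
(2,1)O 3/4 satisfied
(2,2)O 3/4 satisfied
(2,3)O 2/3 satisfied
(3,1)O 3/3 satisfied
(3,2)O 4/4 satisfied
(3,3)O 2/3 satisfied
(4,0)X 0/2 not
(4,1)O 3/4 satisfied
(4,2)O 2/3 satisfied
(4,3)X 1/3 not
(5,0)O 1/2 not
(5,1)O 2/2 satisfied
(5,3)X 1/1 satisfied
Unsatisfied: (0,0), (0,1), (1,0), (1,1), (4,0), (4,3), (5,0) — 7 in total.

7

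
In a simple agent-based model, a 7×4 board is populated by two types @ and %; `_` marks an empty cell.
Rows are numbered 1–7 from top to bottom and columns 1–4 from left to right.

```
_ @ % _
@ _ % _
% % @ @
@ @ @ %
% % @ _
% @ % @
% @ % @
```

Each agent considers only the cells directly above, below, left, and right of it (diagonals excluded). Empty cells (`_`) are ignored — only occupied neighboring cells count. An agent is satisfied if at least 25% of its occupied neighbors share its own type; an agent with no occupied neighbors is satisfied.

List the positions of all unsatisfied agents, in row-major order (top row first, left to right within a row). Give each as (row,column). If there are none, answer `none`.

(1,2)@ 0/1 not
(1,3)% 1/2 satisfied
(2,1)@ 0/1 not
(2,3)% 1/2 satisfied
(3,1)% 1/3 satisfied
(3,2)% 1/3 satisfied
(3,3)@ 2/4 satisfied
(3,4)@ 1/2 satisfied
(4,1)@ 1/3 satisfied
(4,2)@ 2/4 satisfied
(4,3)@ 3/4 satisfied
(4,4)% 0/2 not
(5,1)% 2/3 satisfied
(5,2)% 1/4 satisfied
(5,3)@ 1/3 satisfied
(6,1)% 2/3 satisfied
(6,2)@ 1/4 satisfied
(6,3)% 1/4 satisfied
(6,4)@ 1/2 satisfied
(7,1)% 1/2 satisfied
(7,2)@ 1/3 satisfied
(7,3)% 1/3 satisfied
(7,4)@ 1/2 satisfied

(1,2), (2,1), (4,4)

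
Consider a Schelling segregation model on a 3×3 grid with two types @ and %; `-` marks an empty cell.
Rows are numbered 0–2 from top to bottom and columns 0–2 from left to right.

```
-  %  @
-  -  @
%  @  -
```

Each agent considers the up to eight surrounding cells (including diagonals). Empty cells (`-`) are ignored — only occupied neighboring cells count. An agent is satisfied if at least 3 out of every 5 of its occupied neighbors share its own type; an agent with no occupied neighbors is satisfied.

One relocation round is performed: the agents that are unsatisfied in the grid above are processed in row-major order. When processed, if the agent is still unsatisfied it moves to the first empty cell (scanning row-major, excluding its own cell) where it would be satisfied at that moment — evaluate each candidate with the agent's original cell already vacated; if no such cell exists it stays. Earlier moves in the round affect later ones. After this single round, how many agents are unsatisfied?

Initially unsatisfied (in order): (0,1), (0,2), (2,0), (2,1).
  (0,1) → (0,0).
  (0,2): now satisfied by earlier moves; stays.
  (2,0): no empty cell satisfies it; stays.
  (2,1) → (0,1).
Resulting grid:
% @ @
- - @
% - -
Unsatisfied now: (0,0).

1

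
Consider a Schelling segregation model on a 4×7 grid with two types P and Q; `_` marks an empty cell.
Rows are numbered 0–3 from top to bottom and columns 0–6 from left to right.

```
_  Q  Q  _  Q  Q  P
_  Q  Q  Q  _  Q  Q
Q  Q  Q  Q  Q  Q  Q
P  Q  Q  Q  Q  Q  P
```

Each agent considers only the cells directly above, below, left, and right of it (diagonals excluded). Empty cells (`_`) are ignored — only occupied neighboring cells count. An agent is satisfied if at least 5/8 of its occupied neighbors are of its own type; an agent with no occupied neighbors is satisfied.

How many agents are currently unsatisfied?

Row 0: (0,1)Q 2/2 satisfied · (0,2)Q 2/2 satisfied · (0,4)Q 1/1 satisfied · (0,5)Q 2/3 satisfied · (0,6)P 0/2 not
Row 1: (1,1)Q 3/3 satisfied · (1,2)Q 4/4 satisfied · (1,3)Q 2/2 satisfied · (1,5)Q 3/3 satisfied · (1,6)Q 2/3 satisfied
Row 2: (2,0)Q 1/2 not · (2,1)Q 4/4 satisfied · (2,2)Q 4/4 satisfied · (2,3)Q 4/4 satisfied · (2,4)Q 3/3 satisfied · (2,5)Q 4/4 satisfied · (2,6)Q 2/3 satisfied
Row 3: (3,0)P 0/2 not · (3,1)Q 2/3 satisfied · (3,2)Q 3/3 satisfied · (3,3)Q 3/3 satisfied · (3,4)Q 3/3 satisfied · (3,5)Q 2/3 satisfied · (3,6)P 0/2 not
Unsatisfied: (0,6), (2,0), (3,0), (3,6) — 4 in total.

4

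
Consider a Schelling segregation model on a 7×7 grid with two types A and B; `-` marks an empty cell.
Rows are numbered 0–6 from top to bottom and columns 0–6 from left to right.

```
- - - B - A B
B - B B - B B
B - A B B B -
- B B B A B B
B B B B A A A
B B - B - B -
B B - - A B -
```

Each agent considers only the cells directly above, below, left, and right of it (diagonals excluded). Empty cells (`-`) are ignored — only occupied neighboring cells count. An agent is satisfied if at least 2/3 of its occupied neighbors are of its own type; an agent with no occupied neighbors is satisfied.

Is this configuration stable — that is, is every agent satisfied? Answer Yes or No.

Row 0: (0,3)B 1/1 ✓ · (0,5)A 0/2 ✗ · (0,6)B 1/2 ✗
Row 1: (1,0)B 1/1 ✓ · (1,2)B 1/2 ✗ · (1,3)B 3/3 ✓ · (1,5)B 2/3 ✓ · (1,6)B 2/2 ✓
Row 2: (2,0)B 1/1 ✓ · (2,2)A 0/3 ✗ · (2,3)B 3/4 ✓ · (2,4)B 2/3 ✓ · (2,5)B 3/3 ✓
Row 3: (3,1)B 2/2 ✓ · (3,2)B 3/4 ✓ · (3,3)B 3/4 ✓ · (3,4)A 1/4 ✗ · (3,5)B 2/4 ✗ · (3,6)B 1/2 ✗
Row 4: (4,0)B 2/2 ✓ · (4,1)B 4/4 ✓ · (4,2)B 3/3 ✓ · (4,3)B 3/4 ✓ · (4,4)A 2/3 ✓ · (4,5)A 2/4 ✗ · (4,6)A 1/2 ✗
Row 5: (5,0)B 3/3 ✓ · (5,1)B 3/3 ✓ · (5,3)B 1/1 ✓ · (5,5)B 1/2 ✗
Row 6: (6,0)B 2/2 ✓ · (6,1)B 2/2 ✓ · (6,4)A 0/1 ✗ · (6,5)B 1/2 ✗
For instance (0,5) has only 0/2 same-type neighbors, below 2/3.

No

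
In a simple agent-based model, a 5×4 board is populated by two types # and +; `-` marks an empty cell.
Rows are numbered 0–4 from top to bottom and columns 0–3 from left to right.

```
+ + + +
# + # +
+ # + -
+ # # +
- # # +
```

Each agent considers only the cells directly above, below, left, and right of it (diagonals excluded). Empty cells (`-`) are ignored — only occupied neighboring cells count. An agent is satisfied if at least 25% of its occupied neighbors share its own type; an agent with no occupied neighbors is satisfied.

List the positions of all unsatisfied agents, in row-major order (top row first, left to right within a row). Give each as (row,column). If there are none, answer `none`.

(0,0)+ 1/2 ok
(0,1)+ 3/3 ok
(0,2)+ 2/3 ok
(0,3)+ 2/2 ok
(1,0)# 0/3 unhappy
(1,1)+ 1/4 ok
(1,2)# 0/4 unhappy
(1,3)+ 1/2 ok
(2,0)+ 1/3 ok
(2,1)# 1/4 ok
(2,2)+ 0/3 unhappy
(3,0)+ 1/2 ok
(3,1)# 3/4 ok
(3,2)# 2/4 ok
(3,3)+ 1/2 ok
(4,1)# 2/2 ok
(4,2)# 2/3 ok
(4,3)+ 1/2 ok

(1,0), (1,2), (2,2)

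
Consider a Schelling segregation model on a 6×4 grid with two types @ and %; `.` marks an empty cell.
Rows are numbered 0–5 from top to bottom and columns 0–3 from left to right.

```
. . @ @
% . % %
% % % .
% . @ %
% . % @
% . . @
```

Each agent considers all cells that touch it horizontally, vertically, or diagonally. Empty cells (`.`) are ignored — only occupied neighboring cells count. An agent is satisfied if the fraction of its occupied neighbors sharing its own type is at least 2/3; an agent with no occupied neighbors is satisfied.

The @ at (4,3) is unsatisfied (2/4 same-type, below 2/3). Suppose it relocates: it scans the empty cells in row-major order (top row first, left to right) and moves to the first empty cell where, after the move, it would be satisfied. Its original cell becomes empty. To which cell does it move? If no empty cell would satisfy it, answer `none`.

Vacating (4,3). Empty cells in order:
  (0,0): 0/1 same-type → still unsatisfied.
  (0,1): 1/3 same-type → still unsatisfied.
  (1,1): 1/6 same-type → still unsatisfied.
  (2,3): 1/5 same-type → still unsatisfied.
  (3,1): 1/7 same-type → still unsatisfied.
  (4,1): 1/5 same-type → still unsatisfied.
  (5,1): 0/3 same-type → still unsatisfied.
  (5,2): 1/2 same-type → still unsatisfied.

none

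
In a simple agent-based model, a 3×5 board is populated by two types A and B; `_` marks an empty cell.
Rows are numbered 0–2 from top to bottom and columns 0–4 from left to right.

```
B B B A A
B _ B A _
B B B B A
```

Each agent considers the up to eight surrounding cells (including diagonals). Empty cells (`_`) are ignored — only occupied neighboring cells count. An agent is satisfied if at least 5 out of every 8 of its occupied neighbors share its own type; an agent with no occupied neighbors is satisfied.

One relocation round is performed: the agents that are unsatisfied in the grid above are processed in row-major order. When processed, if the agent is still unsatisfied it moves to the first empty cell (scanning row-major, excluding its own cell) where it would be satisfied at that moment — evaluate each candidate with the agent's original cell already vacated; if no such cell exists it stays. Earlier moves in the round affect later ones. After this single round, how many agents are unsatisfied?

Initially unsatisfied (in order): (0,2), (0,3), (1,3), (2,3), (2,4).
  (0,2) → (1,1).
  (0,3): now satisfied by earlier moves; stays.
  (1,3) → (1,4).
  (2,3) → (0,2).
  (2,4): now satisfied by earlier moves; stays.
Resulting grid:
B B B A A
B B B _ A
B B B _ A
Unsatisfied now: (0,3).

1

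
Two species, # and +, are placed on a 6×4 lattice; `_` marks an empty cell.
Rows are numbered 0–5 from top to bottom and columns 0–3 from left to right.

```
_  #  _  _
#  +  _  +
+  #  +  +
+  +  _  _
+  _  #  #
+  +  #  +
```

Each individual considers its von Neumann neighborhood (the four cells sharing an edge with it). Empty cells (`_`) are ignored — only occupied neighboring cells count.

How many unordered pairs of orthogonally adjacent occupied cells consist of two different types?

10

Scan each occupied cell's neighbors to the right and below so each pair is counted once.
From row 0: 1 unlike of 1 pairs (running 1/1).
From row 1: 3 unlike of 4 pairs (running 4/5).
From row 2: 3 unlike of 5 pairs (running 7/10).
From row 3: 0 unlike of 2 pairs (running 7/12).
From row 4: 1 unlike of 4 pairs (running 8/16).
From row 5: 2 unlike of 3 pairs (running 10/19).
Total adjacent occupied pairs: 19; unlike-type pairs: 10.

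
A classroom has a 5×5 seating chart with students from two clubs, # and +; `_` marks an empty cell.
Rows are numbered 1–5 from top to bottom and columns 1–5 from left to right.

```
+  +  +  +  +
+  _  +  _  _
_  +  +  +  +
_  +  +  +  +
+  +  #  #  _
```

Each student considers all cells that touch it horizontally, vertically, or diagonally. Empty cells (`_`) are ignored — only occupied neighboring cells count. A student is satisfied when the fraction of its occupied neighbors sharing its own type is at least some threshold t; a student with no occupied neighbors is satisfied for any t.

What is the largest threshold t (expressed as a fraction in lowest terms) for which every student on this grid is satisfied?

1/5

(1,1)+ 2/2
(1,2)+ 4/4
(1,3)+ 3/3
(1,4)+ 3/3
(1,5)+ 1/1
(2,1)+ 3/3
(2,3)+ 6/6
(3,2)+ 5/5
(3,3)+ 6/6
(3,4)+ 6/6
(3,5)+ 3/3
(4,2)+ 5/6
(4,3)+ 6/8
(4,4)+ 5/7
(4,5)+ 3/4
(5,1)+ 2/2
(5,2)+ 3/4
(5,3)# 1/5
(5,4)# 1/4
The smallest same-type fraction is 1/5 at (5,3), which reduces to 1/5. Any threshold above that leaves this student unsatisfied.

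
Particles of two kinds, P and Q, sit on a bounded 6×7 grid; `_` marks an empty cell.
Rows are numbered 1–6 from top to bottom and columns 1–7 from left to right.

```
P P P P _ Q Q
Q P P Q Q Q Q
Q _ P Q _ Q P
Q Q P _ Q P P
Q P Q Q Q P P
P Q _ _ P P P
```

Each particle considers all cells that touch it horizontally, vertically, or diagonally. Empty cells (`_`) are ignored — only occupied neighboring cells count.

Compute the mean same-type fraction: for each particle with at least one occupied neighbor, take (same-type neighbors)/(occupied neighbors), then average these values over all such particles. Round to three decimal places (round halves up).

0.638

(1,1)P 2/3
(1,2)P 4/5
(1,3)P 4/5
(1,4)P 2/4
(1,6)Q 4/4
(1,7)Q 3/3
(2,1)Q 1/4
(2,2)P 5/7
(2,3)P 5/7
(2,4)Q 2/6
(2,5)Q 5/6
(2,6)Q 5/6
(2,7)Q 4/5
(3,1)Q 3/4
(3,3)P 3/6
(3,4)Q 3/6
(3,6)Q 4/7
(3,7)P 2/5
(4,1)Q 3/4
(4,2)Q 4/7
(4,3)P 2/6
(4,5)Q 4/6
(4,6)P 4/7
(4,7)P 4/5
(5,1)Q 3/5
(5,2)P 2/7
(5,3)Q 3/5
(5,4)Q 3/5
(5,5)Q 2/6
(5,6)P 6/8
(5,7)P 5/5
(6,1)P 1/3
(6,2)Q 2/4
(6,5)P 2/4
(6,6)P 4/5
(6,7)P 3/3
Sum over 36 particles: 2/3 + 4/5 + 4/5 + 2/4 + 4/4 + 3/3 + 1/4 + 5/7 + 5/7 + 2/6 + 5/6 + 5/6 + 4/5 + 3/4 + 3/6 + 3/6 + 4/7 + 2/5 + 3/4 + 4/7 + 2/6 + 4/6 + 4/7 + 4/5 + 3/5 + 2/7 + 3/5 + 3/5 + 2/6 + 6/8 + 5/5 + 1/3 + 2/4 + 2/4 + 4/5 + 3/3 = 2411/105; mean = 2411/105 ÷ 36 = 2411/3780 = 0.637830… → 0.638.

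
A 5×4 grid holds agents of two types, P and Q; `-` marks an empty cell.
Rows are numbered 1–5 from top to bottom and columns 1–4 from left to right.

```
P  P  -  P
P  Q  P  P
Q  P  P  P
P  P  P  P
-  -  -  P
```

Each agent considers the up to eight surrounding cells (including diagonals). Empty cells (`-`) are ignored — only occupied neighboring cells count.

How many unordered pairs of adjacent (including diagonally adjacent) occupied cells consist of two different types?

10

Scan each occupied cell's neighbors to the right and below (and the two forward diagonals) so each pair is counted once.
From row 1: 2 unlike of 8 pairs (running 2/8).
From row 2: 5 unlike of 13 pairs (running 7/21).
From row 3: 3 unlike of 13 pairs (running 10/34).
From row 4: 0 unlike of 5 pairs (running 10/39).
Total adjacent occupied pairs: 39; unlike-type pairs: 10.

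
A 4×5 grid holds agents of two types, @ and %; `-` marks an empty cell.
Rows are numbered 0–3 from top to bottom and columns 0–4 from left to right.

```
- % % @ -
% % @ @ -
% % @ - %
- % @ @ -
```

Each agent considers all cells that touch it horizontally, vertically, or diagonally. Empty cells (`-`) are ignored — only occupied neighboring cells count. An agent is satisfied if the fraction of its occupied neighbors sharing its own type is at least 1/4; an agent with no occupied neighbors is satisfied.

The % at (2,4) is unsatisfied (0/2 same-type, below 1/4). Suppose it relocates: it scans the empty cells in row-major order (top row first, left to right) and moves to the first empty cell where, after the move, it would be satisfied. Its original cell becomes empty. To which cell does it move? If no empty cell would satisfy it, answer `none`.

(0,0)

Vacating (2,4). Empty cells in order:
  (0,0): 3/3 same-type → satisfied — stop here.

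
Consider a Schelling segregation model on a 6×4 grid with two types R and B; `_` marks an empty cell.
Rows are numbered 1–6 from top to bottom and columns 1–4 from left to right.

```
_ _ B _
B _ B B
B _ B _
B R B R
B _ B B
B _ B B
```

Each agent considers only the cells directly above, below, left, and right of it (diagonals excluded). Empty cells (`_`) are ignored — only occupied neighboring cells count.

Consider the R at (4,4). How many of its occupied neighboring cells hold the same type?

0

Occupied neighbors of (4,4): (5,4)=B, (4,3)=B.
Same type (R): 0 of 2.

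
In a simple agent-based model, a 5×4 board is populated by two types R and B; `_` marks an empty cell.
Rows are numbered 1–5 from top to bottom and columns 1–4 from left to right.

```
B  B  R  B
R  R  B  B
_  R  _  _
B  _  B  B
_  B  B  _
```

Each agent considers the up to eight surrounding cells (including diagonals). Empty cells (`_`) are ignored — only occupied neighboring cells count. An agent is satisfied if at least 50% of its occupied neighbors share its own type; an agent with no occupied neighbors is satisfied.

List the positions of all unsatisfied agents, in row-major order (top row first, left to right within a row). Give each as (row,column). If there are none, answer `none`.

Row 1: (1,1)B 1/3 not · (1,2)B 2/5 not · (1,3)R 1/5 not · (1,4)B 2/3 satisfied
Row 2: (2,1)R 2/4 satisfied · (2,2)R 3/6 satisfied · (2,3)B 3/6 satisfied · (2,4)B 2/3 satisfied
Row 3: (3,2)R 2/5 not
Row 4: (4,1)B 1/2 satisfied · (4,3)B 3/4 satisfied · (4,4)B 2/2 satisfied
Row 5: (5,2)B 3/3 satisfied · (5,3)B 3/3 satisfied

(1,1), (1,2), (1,3), (3,2)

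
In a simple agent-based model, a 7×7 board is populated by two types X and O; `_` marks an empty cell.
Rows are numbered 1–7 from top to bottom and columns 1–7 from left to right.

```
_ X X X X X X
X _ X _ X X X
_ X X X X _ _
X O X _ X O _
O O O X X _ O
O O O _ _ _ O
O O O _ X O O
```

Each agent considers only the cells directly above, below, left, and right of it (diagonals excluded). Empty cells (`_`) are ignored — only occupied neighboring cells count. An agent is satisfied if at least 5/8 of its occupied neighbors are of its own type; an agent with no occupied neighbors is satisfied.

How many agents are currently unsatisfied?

Row 1: (1,2)X 1/1 ok · (1,3)X 3/3 ok · (1,4)X 2/2 ok · (1,5)X 3/3 ok · (1,6)X 3/3 ok · (1,7)X 2/2 ok
Row 2: (2,1)X 0/0 ok · (2,3)X 2/2 ok · (2,5)X 3/3 ok · (2,6)X 3/3 ok · (2,7)X 2/2 ok
Row 3: (3,2)X 1/2 unhappy · (3,3)X 4/4 ok · (3,4)X 2/2 ok · (3,5)X 3/3 ok
Row 4: (4,1)X 0/2 unhappy · (4,2)O 1/4 unhappy · (4,3)X 1/3 unhappy · (4,5)X 2/3 ok · (4,6)O 0/1 unhappy
Row 5: (5,1)O 2/3 ok · (5,2)O 4/4 ok · (5,3)O 2/4 unhappy · (5,4)X 1/2 unhappy · (5,5)X 2/2 ok · (5,7)O 1/1 ok
Row 6: (6,1)O 3/3 ok · (6,2)O 4/4 ok · (6,3)O 3/3 ok · (6,7)O 2/2 ok
Row 7: (7,1)O 2/2 ok · (7,2)O 3/3 ok · (7,3)O 2/2 ok · (7,5)X 0/1 unhappy · (7,6)O 1/2 unhappy · (7,7)O 2/2 ok
Unsatisfied: (3,2), (4,1), (4,2), (4,3), (4,6), (5,3), (5,4), (7,5), (7,6) — 9 in total.

9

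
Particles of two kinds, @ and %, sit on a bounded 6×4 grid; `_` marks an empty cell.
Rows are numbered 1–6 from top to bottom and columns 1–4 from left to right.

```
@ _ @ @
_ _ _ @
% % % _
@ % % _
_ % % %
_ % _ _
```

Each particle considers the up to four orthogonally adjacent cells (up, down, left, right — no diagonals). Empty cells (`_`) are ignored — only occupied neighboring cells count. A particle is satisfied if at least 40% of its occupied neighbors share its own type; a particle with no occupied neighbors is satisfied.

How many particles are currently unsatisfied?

Row 1: (1,1)@ 0/0 ok · (1,3)@ 1/1 ok · (1,4)@ 2/2 ok
Row 2: (2,4)@ 1/1 ok
Row 3: (3,1)% 1/2 ok · (3,2)% 3/3 ok · (3,3)% 2/2 ok
Row 4: (4,1)@ 0/2 unhappy · (4,2)% 3/4 ok · (4,3)% 3/3 ok
Row 5: (5,2)% 3/3 ok · (5,3)% 3/3 ok · (5,4)% 1/1 ok
Row 6: (6,2)% 1/1 ok
Unsatisfied: (4,1) — 1 in total.

1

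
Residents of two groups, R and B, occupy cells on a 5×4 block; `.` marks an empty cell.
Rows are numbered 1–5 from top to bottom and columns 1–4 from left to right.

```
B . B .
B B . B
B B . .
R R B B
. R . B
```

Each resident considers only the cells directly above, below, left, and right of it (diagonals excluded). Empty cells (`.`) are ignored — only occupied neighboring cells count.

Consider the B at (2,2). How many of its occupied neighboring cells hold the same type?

2

Occupied neighbors of (2,2): (3,2)=B, (2,1)=B.
Same type (B): 2 of 2.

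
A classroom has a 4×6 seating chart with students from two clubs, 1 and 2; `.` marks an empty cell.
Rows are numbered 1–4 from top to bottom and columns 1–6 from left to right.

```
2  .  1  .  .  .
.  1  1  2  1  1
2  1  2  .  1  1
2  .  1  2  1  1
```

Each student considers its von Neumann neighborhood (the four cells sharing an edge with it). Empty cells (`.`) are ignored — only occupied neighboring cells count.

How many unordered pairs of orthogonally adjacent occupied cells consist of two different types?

Scan each occupied cell's neighbors to the right and below so each pair is counted once.
From row 1: 0 unlike of 1 pairs (running 0/1).
From row 2: 3 unlike of 8 pairs (running 3/9).
From row 3: 3 unlike of 7 pairs (running 6/16).
From row 4: 2 unlike of 3 pairs (running 8/19).
Total adjacent occupied pairs: 19; unlike-type pairs: 8.

8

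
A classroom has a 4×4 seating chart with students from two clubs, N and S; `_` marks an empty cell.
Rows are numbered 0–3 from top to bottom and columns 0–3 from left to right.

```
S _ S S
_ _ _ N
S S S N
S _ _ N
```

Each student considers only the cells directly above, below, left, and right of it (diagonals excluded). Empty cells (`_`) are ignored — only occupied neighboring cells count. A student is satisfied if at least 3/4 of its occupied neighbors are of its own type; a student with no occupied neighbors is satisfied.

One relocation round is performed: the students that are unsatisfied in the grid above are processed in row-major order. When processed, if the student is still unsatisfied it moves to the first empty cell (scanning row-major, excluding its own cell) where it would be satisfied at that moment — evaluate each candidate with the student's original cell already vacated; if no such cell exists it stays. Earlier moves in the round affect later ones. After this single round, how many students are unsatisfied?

0

Initially unsatisfied (in order): (0,3), (1,3), (2,2), (2,3).
  (0,3) → (0,1).
  (1,3): now satisfied by earlier moves; stays.
  (2,2) → (1,0).
  (2,3): now satisfied by earlier moves; stays.
Resulting grid:
S S S _
S _ _ N
S S _ N
S _ _ N
All satisfied now.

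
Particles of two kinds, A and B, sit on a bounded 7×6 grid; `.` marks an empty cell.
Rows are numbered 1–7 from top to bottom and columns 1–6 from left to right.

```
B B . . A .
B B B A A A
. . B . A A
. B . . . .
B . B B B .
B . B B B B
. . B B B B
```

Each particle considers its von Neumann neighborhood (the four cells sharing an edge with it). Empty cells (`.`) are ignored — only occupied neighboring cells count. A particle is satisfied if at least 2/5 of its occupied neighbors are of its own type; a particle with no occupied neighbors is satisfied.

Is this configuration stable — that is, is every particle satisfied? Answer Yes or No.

Yes

Row 1: (1,1)B 2/2 satisfied · (1,2)B 2/2 satisfied · (1,5)A 1/1 satisfied
Row 2: (2,1)B 2/2 satisfied · (2,2)B 3/3 satisfied · (2,3)B 2/3 satisfied · (2,4)A 1/2 satisfied · (2,5)A 4/4 satisfied · (2,6)A 2/2 satisfied
Row 3: (3,3)B 1/1 satisfied · (3,5)A 2/2 satisfied · (3,6)A 2/2 satisfied
Row 4: (4,2)B 0/0 satisfied
Row 5: (5,1)B 1/1 satisfied · (5,3)B 2/2 satisfied · (5,4)B 3/3 satisfied · (5,5)B 2/2 satisfied
Row 6: (6,1)B 1/1 satisfied · (6,3)B 3/3 satisfied · (6,4)B 4/4 satisfied · (6,5)B 4/4 satisfied · (6,6)B 2/2 satisfied
Row 7: (7,3)B 2/2 satisfied · (7,4)B 3/3 satisfied · (7,5)B 3/3 satisfied · (7,6)B 2/2 satisfied
All meet the threshold, so the configuration is stable.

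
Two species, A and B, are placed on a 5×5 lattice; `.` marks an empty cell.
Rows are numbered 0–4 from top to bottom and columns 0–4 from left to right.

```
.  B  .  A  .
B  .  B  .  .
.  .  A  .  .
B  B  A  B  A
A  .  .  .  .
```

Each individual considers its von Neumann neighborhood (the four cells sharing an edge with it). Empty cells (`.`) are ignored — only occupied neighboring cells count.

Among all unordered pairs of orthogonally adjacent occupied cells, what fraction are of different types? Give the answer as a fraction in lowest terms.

5/7

Scan each occupied cell's neighbors to the right and below so each pair is counted once.
Row 1: B(1,2)–A(2,2)≠  → 1/1 unlike.
Row 2: A(2,2)–A(3,2)=  → 0/1 unlike.
Row 3: B(3,0)–B(3,1)= B(3,0)–A(4,0)≠ B(3,1)–A(3,2)≠ A(3,2)–B(3,3)≠ B(3,3)–A(3,4)≠  → 4/5 unlike.
Total adjacent occupied pairs: 7; unlike-type pairs: 5.
5/7 is already in lowest terms.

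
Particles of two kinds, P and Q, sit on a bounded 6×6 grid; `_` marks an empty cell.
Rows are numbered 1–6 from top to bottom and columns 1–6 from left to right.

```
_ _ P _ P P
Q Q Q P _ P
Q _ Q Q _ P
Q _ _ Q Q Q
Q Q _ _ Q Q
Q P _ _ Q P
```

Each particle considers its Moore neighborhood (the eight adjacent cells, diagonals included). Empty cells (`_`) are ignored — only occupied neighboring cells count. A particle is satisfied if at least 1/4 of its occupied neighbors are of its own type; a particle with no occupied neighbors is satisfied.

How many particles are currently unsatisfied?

Row 1: (1,3)P 1/3 ✓ · (1,5)P 3/3 ✓ · (1,6)P 2/2 ✓
Row 2: (2,1)Q 2/2 ✓ · (2,2)Q 4/5 ✓ · (2,3)Q 3/5 ✓ · (2,4)P 2/5 ✓ · (2,6)P 3/3 ✓
Row 3: (3,1)Q 3/3 ✓ · (3,3)Q 4/5 ✓ · (3,4)Q 4/5 ✓ · (3,6)P 1/3 ✓
Row 4: (4,1)Q 3/3 ✓ · (4,4)Q 4/4 ✓ · (4,5)Q 5/6 ✓ · (4,6)Q 3/4 ✓
Row 5: (5,1)Q 3/4 ✓ · (5,2)Q 3/4 ✓ · (5,5)Q 5/6 ✓ · (5,6)Q 4/5 ✓
Row 6: (6,1)Q 2/3 ✓ · (6,2)P 0/3 ✗ · (6,5)Q 2/3 ✓ · (6,6)P 0/3 ✗
Unsatisfied: (6,2), (6,6) — 2 in total.

2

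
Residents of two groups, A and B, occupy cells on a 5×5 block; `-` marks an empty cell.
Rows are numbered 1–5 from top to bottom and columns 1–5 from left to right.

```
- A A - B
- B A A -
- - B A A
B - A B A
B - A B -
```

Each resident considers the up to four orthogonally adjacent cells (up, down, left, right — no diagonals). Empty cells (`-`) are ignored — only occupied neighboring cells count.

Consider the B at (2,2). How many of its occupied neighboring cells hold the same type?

0

Occupied neighbors of (2,2): (1,2)=A, (2,3)=A.
Same type (B): 0 of 2.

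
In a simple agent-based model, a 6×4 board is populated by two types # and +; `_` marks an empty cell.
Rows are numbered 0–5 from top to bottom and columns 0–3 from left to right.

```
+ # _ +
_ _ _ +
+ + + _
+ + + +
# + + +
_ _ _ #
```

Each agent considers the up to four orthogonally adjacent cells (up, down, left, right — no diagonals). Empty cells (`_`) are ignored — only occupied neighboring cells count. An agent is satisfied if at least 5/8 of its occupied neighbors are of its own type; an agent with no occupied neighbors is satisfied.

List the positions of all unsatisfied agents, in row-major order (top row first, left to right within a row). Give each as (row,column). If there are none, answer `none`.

(0,0), (0,1), (4,0), (5,3)

Row 0: (0,0)+ 0/1 ✗ · (0,1)# 0/1 ✗ · (0,3)+ 1/1 ✓
Row 1: (1,3)+ 1/1 ✓
Row 2: (2,0)+ 2/2 ✓ · (2,1)+ 3/3 ✓ · (2,2)+ 2/2 ✓
Row 3: (3,0)+ 2/3 ✓ · (3,1)+ 4/4 ✓ · (3,2)+ 4/4 ✓ · (3,3)+ 2/2 ✓
Row 4: (4,0)# 0/2 ✗ · (4,1)+ 2/3 ✓ · (4,2)+ 3/3 ✓ · (4,3)+ 2/3 ✓
Row 5: (5,3)# 0/1 ✗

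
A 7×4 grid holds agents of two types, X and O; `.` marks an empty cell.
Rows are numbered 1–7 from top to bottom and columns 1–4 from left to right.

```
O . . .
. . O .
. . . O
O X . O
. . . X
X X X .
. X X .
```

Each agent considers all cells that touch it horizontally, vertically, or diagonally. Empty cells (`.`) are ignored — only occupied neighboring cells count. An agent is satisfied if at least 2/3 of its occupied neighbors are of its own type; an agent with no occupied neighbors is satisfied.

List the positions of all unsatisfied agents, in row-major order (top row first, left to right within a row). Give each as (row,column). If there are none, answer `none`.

(4,1), (4,2), (4,4), (5,4)

(1,1)O 0/0 ✓
(2,3)O 1/1 ✓
(3,4)O 2/2 ✓
(4,1)O 0/1 ✗
(4,2)X 0/1 ✗
(4,4)O 1/2 ✗
(5,4)X 1/2 ✗
(6,1)X 2/2 ✓
(6,2)X 4/4 ✓
(6,3)X 4/4 ✓
(7,2)X 4/4 ✓
(7,3)X 3/3 ✓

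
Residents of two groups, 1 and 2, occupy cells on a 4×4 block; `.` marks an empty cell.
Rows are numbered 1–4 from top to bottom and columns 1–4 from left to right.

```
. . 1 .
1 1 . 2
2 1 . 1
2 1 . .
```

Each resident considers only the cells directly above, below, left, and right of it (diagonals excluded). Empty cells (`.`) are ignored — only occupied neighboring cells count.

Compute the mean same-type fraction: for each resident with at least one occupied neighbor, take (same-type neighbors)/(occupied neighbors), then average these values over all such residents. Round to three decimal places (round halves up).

0.438

(1,3)1 — no occupied neighbors
(2,1)1 1/2
(2,2)1 2/2
(2,4)2 0/1
(3,1)2 1/3
(3,2)1 2/3
(3,4)1 0/1
(4,1)2 1/2
(4,2)1 1/2
Sum over 8 residents: 1/2 + 2/2 + 0/1 + 1/3 + 2/3 + 0/1 + 1/2 + 1/2 = 7/2; mean = 7/2 ÷ 8 = 7/16 = 0.4375 → 0.438.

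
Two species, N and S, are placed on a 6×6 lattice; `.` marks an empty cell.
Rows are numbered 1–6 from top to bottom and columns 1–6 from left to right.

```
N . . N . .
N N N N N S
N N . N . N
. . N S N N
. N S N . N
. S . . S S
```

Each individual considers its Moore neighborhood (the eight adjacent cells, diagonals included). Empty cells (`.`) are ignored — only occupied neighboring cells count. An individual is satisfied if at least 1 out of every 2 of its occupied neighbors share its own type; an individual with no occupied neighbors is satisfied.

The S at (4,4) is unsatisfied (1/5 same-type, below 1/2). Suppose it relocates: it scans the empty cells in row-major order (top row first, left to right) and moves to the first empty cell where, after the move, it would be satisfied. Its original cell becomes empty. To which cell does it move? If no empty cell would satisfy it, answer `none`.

Vacating (4,4). Empty cells in order:
  (1,2): 0/4 same-type → still unsatisfied.
  (1,3): 0/4 same-type → still unsatisfied.
  (1,5): 1/4 same-type → still unsatisfied.
  (1,6): 1/2 same-type → satisfied — stop here.

(1,6)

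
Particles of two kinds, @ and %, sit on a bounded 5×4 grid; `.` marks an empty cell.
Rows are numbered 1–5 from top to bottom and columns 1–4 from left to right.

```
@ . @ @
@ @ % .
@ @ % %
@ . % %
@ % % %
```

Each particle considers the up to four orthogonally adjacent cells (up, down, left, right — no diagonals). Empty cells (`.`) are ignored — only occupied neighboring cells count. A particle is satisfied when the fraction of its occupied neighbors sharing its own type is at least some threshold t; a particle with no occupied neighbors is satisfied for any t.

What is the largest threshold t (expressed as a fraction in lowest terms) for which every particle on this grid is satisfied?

Row 1: (1,1)@ 1/1 · (1,3)@ 1/2 · (1,4)@ 1/1
Row 2: (2,1)@ 3/3 · (2,2)@ 2/3 · (2,3)% 1/3
Row 3: (3,1)@ 3/3 · (3,2)@ 2/3 · (3,3)% 3/4 · (3,4)% 2/2
Row 4: (4,1)@ 2/2 · (4,3)% 3/3 · (4,4)% 3/3
Row 5: (5,1)@ 1/2 · (5,2)% 1/2 · (5,3)% 3/3 · (5,4)% 2/2
The smallest same-type fraction is 1/3 at (2,3), which reduces to 1/3. Any threshold above that leaves this particle unsatisfied.

1/3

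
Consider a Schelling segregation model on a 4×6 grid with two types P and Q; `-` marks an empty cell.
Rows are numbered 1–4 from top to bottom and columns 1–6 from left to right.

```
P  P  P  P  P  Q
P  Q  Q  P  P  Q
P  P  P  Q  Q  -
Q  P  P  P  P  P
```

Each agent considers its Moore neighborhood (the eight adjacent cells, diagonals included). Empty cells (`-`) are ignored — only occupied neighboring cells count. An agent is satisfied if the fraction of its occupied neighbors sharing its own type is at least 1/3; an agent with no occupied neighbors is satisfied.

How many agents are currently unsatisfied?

5

Row 1: (1,1)P 2/3 ok · (1,2)P 3/5 ok · (1,3)P 3/5 ok · (1,4)P 4/5 ok · (1,5)P 3/5 ok · (1,6)Q 1/3 ok
Row 2: (2,1)P 4/5 ok · (2,2)Q 1/8 unhappy · (2,3)Q 2/8 unhappy · (2,4)P 5/8 ok · (2,5)P 3/7 ok · (2,6)Q 2/4 ok
Row 3: (3,1)P 3/5 ok · (3,2)P 5/8 ok · (3,3)P 5/8 ok · (3,4)Q 2/8 unhappy · (3,5)Q 2/7 unhappy
Row 4: (4,1)Q 0/3 unhappy · (4,2)P 4/5 ok · (4,3)P 4/5 ok · (4,4)P 3/5 ok · (4,5)P 2/4 ok · (4,6)P 1/2 ok
Unsatisfied: (2,2), (2,3), (3,4), (3,5), (4,1) — 5 in total.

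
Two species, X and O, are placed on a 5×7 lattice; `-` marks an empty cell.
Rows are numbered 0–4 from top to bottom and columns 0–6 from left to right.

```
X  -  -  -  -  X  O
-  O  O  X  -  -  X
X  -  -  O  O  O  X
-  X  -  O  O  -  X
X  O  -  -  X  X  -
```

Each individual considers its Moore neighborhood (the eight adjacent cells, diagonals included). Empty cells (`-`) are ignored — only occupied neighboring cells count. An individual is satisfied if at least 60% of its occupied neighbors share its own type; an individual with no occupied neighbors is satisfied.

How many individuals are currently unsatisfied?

Row 0: (0,0)X 0/1 not · (0,5)X 1/2 not · (0,6)O 0/2 not
Row 1: (1,1)O 1/3 not · (1,2)O 2/3 satisfied · (1,3)X 0/3 not · (1,6)X 2/4 not
Row 2: (2,0)X 1/2 not · (2,3)O 4/5 satisfied · (2,4)O 4/5 satisfied · (2,5)O 2/5 not · (2,6)X 2/3 satisfied
Row 3: (3,1)X 2/3 satisfied · (3,3)O 3/4 satisfied · (3,4)O 4/6 satisfied · (3,6)X 2/3 satisfied
Row 4: (4,0)X 1/2 not · (4,1)O 0/2 not · (4,4)X 1/3 not · (4,5)X 2/3 satisfied
Unsatisfied: (0,0), (0,5), (0,6), (1,1), (1,3), (1,6), (2,0), (2,5), (4,0), (4,1), (4,4) — 11 in total.

11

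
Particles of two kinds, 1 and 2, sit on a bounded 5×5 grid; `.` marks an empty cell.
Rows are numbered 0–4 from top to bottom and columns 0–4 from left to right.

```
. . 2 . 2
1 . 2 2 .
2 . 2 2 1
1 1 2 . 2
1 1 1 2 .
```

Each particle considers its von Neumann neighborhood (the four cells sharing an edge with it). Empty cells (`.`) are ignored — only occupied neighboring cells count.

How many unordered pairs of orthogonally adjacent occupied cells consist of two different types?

7

Scan each occupied cell's neighbors to the right and below so each pair is counted once.
Row 0: 2(0,2)–2(1,2)=  → 0/1 unlike.
Row 1: 1(1,0)–2(2,0)≠ 2(1,2)–2(1,3)= 2(1,2)–2(2,2)= 2(1,3)–2(2,3)=  → 1/4 unlike.
Row 2: 2(2,0)–1(3,0)≠ 2(2,2)–2(2,3)= 2(2,2)–2(3,2)= 2(2,3)–1(2,4)≠ 1(2,4)–2(3,4)≠  → 3/5 unlike.
Row 3: 1(3,0)–1(3,1)= 1(3,0)–1(4,0)= 1(3,1)–2(3,2)≠ 1(3,1)–1(4,1)= 2(3,2)–1(4,2)≠  → 2/5 unlike.
Row 4: 1(4,0)–1(4,1)= 1(4,1)–1(4,2)= 1(4,2)–2(4,3)≠  → 1/3 unlike.
Total adjacent occupied pairs: 18; unlike-type pairs: 7.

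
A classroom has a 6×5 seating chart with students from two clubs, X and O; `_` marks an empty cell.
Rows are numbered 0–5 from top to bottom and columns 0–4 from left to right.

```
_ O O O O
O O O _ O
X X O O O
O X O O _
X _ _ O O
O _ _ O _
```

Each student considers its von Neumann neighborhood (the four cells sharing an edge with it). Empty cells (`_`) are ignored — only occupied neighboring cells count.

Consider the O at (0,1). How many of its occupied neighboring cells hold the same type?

Occupied neighbors of (0,1): (1,1)=O, (0,2)=O.
Same type (O): 2 of 2.

2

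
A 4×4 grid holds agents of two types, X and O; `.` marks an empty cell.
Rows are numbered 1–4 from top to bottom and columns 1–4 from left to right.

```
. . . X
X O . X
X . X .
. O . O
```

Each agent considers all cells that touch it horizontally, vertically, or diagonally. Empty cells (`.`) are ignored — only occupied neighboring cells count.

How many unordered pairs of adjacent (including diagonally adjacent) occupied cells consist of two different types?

6

Scan each occupied cell's neighbors to the right and below (and the two forward diagonals) so each pair is counted once.
From row 1: 0 unlike of 1 pairs (running 0/1).
From row 2: 3 unlike of 5 pairs (running 3/6).
From row 3: 3 unlike of 3 pairs (running 6/9).
Total adjacent occupied pairs: 9; unlike-type pairs: 6.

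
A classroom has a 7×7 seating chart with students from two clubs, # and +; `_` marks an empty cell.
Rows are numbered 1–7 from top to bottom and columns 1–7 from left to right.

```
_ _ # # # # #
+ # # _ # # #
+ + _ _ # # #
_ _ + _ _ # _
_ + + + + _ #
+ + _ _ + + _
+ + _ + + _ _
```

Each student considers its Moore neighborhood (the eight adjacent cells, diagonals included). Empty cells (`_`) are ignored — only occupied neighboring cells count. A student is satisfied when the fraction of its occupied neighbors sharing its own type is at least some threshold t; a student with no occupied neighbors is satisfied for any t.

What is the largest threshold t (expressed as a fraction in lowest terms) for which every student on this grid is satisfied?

2/5

Row 1: (1,3)# 3/3 · (1,4)# 4/4 · (1,5)# 4/4 · (1,6)# 5/5 · (1,7)# 3/3
Row 2: (2,1)+ 2/3 · (2,2)# 2/5 · (2,3)# 3/4 · (2,5)# 6/6 · (2,6)# 8/8 · (2,7)# 5/5
Row 3: (3,1)+ 2/3 · (3,2)+ 3/5 · (3,5)# 4/4 · (3,6)# 6/6 · (3,7)# 4/4
Row 4: (4,3)+ 4/4 · (4,6)# 4/5
Row 5: (5,2)+ 4/4 · (5,3)+ 4/4 · (5,4)+ 4/4 · (5,5)+ 3/4 · (5,7)# 1/2
Row 6: (6,1)+ 4/4 · (6,2)+ 5/5 · (6,5)+ 5/5 · (6,6)+ 3/4
Row 7: (7,1)+ 3/3 · (7,2)+ 3/3 · (7,4)+ 2/2 · (7,5)+ 3/3
The smallest same-type fraction is 2/5 at (2,2), which reduces to 2/5. Any threshold above that leaves this student unsatisfied.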